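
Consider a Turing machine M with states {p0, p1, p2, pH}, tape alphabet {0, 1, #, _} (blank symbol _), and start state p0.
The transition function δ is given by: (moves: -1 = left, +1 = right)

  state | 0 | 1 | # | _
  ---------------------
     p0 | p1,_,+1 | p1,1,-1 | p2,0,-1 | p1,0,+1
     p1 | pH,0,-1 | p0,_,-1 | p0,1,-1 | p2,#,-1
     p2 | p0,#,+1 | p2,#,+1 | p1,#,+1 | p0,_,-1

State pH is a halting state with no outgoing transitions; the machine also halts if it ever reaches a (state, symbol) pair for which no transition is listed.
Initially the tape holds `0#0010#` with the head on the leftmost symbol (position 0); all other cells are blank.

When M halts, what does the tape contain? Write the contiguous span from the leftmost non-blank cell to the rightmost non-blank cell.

#0#0010#

state=p0 head=0 tape=_[0]#0010#   (p0,0)→(p1,_,+1)
state=p1 head=1 tape=__[#]0010#   (p1,#)→(p0,1,-1)
state=p0 head=0 tape=_[_]10010#   (p0,_)→(p1,0,+1)
state=p1 head=1 tape=_0[1]0010#   (p1,1)→(p0,_,-1)
state=p0 head=0 tape=_[0]_0010#   (p0,0)→(p1,_,+1)
state=p1 head=1 tape=__[_]0010#   (p1,_)→(p2,#,-1)
state=p2 head=0 tape=_[_]#0010#   (p2,_)→(p0,_,-1)
state=p0 head=-1 tape=[_]_#0010#   (p0,_)→(p1,0,+1)
state=p1 head=0 tape=0[_]#0010#   (p1,_)→(p2,#,-1)
state=p2 head=-1 tape=[0]##0010#   (p2,0)→(p0,#,+1)
state=p0 head=0 tape=#[#]#0010#   (p0,#)→(p2,0,-1)
state=p2 head=-1 tape=[#]0#0010#   (p2,#)→(p1,#,+1)
state=p1 head=0 tape=#[0]#0010#   (p1,0)→(pH,0,-1)
state=pH head=-1 tape=[#]0#0010#
The non-blank tape span at halt is #0#0010#.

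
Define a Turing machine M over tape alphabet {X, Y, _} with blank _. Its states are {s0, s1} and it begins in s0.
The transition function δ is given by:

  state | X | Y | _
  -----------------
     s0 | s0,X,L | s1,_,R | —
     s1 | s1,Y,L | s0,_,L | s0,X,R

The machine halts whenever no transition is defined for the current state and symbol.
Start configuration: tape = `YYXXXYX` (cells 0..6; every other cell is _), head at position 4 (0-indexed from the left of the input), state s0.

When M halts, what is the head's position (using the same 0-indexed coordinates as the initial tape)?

s0 | YYXX[X]YX   read X → write X, move L, go to s0
s0 | YYX[X]XYX   read X → write X, move L, go to s0
s0 | YY[X]XXYX   read X → write X, move L, go to s0
s0 | Y[Y]XXXYX   read Y → write _, move R, go to s1
s1 | Y_[X]XXYX   read X → write Y, move L, go to s1
s1 | Y[_]YXXYX   read _ → write X, move R, go to s0
s0 | YX[Y]XXYX   read Y → write _, move R, go to s1
s1 | YX_[X]XYX   read X → write Y, move L, go to s1
s1 | YX[_]YXYX   read _ → write X, move R, go to s0
s0 | YXX[Y]XYX   read Y → write _, move R, go to s1
s1 | YXX_[X]YX   read X → write Y, move L, go to s1
s1 | YXX[_]YYX   read _ → write X, move R, go to s0
s0 | YXXX[Y]YX   read Y → write _, move R, go to s1
s1 | YXXX_[Y]X   read Y → write _, move L, go to s0
s0 | YXXX[_]_X
At halt the head is at cell 4.

4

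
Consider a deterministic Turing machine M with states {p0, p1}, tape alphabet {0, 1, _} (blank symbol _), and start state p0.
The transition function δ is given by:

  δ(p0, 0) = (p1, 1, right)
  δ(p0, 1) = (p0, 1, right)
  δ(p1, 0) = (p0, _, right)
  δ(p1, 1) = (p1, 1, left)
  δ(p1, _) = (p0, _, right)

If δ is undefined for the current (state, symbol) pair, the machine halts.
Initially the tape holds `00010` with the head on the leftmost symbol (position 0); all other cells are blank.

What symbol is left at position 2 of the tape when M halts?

1

p0 | [0]0010__   read 0 → write 1, move right, go to p1
p1 | 1[0]010__   read 0 → write _, move right, go to p0
p0 | 1_[0]10__   read 0 → write 1, move right, go to p1
p1 | 1_1[1]0__   read 1 → write 1, move left, go to p1
p1 | 1_[1]10__   read 1 → write 1, move left, go to p1
p1 | 1[_]110__   read _ → write _, move right, go to p0
p0 | 1_[1]10__   read 1 → write 1, move right, go to p0
p0 | 1_1[1]0__   read 1 → write 1, move right, go to p0
p0 | 1_11[0]__   read 0 → write 1, move right, go to p1
p1 | 1_111[_]_   read _ → write _, move right, go to p0
p0 | 1_111_[_]
Cell 2 holds 1 when M halts.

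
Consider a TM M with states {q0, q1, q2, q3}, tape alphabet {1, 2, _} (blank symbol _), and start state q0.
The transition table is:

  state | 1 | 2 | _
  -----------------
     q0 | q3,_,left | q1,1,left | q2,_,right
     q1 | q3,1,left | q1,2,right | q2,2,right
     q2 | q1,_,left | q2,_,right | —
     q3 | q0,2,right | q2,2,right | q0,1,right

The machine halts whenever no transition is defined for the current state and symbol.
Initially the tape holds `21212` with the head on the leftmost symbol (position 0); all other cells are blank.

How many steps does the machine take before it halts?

11

q0 | _[2]1212   read 2 → write 1, move left, go to q1
q1 | [_]11212   read _ → write 2, move right, go to q2
q2 | 2[1]1212   read 1 → write _, move left, go to q1
q1 | [2]_1212   read 2 → write 2, move right, go to q1
q1 | 2[_]1212   read _ → write 2, move right, go to q2
q2 | 22[1]212   read 1 → write _, move left, go to q1
q1 | 2[2]_212   read 2 → write 2, move right, go to q1
q1 | 22[_]212   read _ → write 2, move right, go to q2
q2 | 222[2]12   read 2 → write _, move right, go to q2
q2 | 222_[1]2   read 1 → write _, move left, go to q1
q1 | 222[_]_2   read _ → write 2, move right, go to q2
q2 | 2222[_]2
M halts after 11 transitions.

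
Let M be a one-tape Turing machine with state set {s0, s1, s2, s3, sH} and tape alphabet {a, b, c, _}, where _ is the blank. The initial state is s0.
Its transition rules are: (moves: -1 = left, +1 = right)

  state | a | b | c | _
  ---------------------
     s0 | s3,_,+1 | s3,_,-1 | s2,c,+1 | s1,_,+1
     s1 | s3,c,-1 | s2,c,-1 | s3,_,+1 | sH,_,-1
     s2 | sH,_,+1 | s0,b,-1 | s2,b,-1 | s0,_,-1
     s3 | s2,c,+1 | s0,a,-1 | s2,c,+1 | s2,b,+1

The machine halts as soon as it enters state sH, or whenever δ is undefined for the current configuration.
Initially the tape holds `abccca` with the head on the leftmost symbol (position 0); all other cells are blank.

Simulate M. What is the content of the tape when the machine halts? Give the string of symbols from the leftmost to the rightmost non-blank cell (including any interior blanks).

s0 | __[a]bccca   read a → write _, move +1, go to s3
s3 | ___[b]ccca   read b → write a, move -1, go to s0
s0 | __[_]accca   read _ → write _, move +1, go to s1
s1 | ___[a]ccca   read a → write c, move -1, go to s3
s3 | __[_]cccca   read _ → write b, move +1, go to s2
s2 | __b[c]ccca   read c → write b, move -1, go to s2
s2 | __[b]bccca   read b → write b, move -1, go to s0
s0 | _[_]bbccca   read _ → write _, move +1, go to s1
s1 | __[b]bccca   read b → write c, move -1, go to s2
s2 | _[_]cbccca   read _ → write _, move -1, go to s0
s0 | [_]_cbccca   read _ → write _, move +1, go to s1
s1 | _[_]cbccca   read _ → write _, move -1, go to sH
sH | [_]_cbccca
The non-blank tape span at halt is cbccca.

cbccca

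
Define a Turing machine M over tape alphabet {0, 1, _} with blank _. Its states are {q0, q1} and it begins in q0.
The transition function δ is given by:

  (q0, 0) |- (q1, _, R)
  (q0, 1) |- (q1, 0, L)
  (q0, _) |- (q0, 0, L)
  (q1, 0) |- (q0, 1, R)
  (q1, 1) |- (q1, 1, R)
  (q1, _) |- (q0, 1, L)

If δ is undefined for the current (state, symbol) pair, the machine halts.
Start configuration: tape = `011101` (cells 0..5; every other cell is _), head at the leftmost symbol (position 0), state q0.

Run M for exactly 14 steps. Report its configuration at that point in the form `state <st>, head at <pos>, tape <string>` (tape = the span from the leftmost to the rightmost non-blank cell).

state=q0 head=0 tape=[0]11101__   (q0,0)→(q1,_,R)
state=q1 head=1 tape=_[1]1101__   (q1,1)→(q1,1,R)
state=q1 head=2 tape=_1[1]101__   (q1,1)→(q1,1,R)
state=q1 head=3 tape=_11[1]01__   (q1,1)→(q1,1,R)
state=q1 head=4 tape=_111[0]1__   (q1,0)→(q0,1,R)
state=q0 head=5 tape=_1111[1]__   (q0,1)→(q1,0,L)
state=q1 head=4 tape=_111[1]0__   (q1,1)→(q1,1,R)
state=q1 head=5 tape=_1111[0]__   (q1,0)→(q0,1,R)
state=q0 head=6 tape=_11111[_]_   (q0,_)→(q0,0,L)
state=q0 head=5 tape=_1111[1]0_   (q0,1)→(q1,0,L)
state=q1 head=4 tape=_111[1]00_   (q1,1)→(q1,1,R)
state=q1 head=5 tape=_1111[0]0_   (q1,0)→(q0,1,R)
state=q0 head=6 tape=_11111[0]_   (q0,0)→(q1,_,R)
state=q1 head=7 tape=_11111_[_]   (q1,_)→(q0,1,L)
state=q0 head=6 tape=_11111[_]1
After 14 steps: state q0, head at 6, tape 11111_1.

state q0, head at 6, tape 11111_1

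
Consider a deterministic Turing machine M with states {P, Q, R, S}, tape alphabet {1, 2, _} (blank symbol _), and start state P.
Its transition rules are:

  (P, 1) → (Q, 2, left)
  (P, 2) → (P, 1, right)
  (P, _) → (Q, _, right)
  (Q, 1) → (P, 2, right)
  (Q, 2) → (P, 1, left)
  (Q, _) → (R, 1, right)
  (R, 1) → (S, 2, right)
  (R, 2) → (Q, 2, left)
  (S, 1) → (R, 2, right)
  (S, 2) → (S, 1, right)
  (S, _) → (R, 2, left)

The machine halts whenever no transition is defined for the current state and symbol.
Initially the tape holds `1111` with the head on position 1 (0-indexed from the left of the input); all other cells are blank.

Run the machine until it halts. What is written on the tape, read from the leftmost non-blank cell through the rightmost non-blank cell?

2221_1

state=P head=1 tape=1[1]11___   (P,1)→(Q,2,left)
state=Q head=0 tape=[1]211___   (Q,1)→(P,2,right)
state=P head=1 tape=2[2]11___   (P,2)→(P,1,right)
state=P head=2 tape=21[1]1___   (P,1)→(Q,2,left)
state=Q head=1 tape=2[1]21___   (Q,1)→(P,2,right)
state=P head=2 tape=22[2]1___   (P,2)→(P,1,right)
state=P head=3 tape=221[1]___   (P,1)→(Q,2,left)
state=Q head=2 tape=22[1]2___   (Q,1)→(P,2,right)
state=P head=3 tape=222[2]___   (P,2)→(P,1,right)
state=P head=4 tape=2221[_]__   (P,_)→(Q,_,right)
state=Q head=5 tape=2221_[_]_   (Q,_)→(R,1,right)
state=R head=6 tape=2221_1[_]
The non-blank tape span at halt is 2221_1.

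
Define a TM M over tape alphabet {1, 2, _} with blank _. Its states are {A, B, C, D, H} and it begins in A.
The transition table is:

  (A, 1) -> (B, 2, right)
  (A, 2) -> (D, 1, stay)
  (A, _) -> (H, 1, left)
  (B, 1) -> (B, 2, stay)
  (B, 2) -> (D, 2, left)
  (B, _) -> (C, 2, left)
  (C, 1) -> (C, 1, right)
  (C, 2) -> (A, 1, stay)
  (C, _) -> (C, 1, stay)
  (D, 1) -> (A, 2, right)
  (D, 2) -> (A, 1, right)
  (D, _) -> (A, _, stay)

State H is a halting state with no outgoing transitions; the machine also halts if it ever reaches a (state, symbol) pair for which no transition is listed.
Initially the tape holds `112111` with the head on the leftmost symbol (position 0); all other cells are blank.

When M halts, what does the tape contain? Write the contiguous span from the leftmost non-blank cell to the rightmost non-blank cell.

A | [1]12111__   read 1 → write 2, move right, go to B
B | 2[1]2111__   read 1 → write 2, move stay, go to B
B | 2[2]2111__   read 2 → write 2, move left, go to D
D | [2]22111__   read 2 → write 1, move right, go to A
A | 1[2]2111__   read 2 → write 1, move stay, go to D
D | 1[1]2111__   read 1 → write 2, move right, go to A
A | 12[2]111__   read 2 → write 1, move stay, go to D
D | 12[1]111__   read 1 → write 2, move right, go to A
A | 122[1]11__   read 1 → write 2, move right, go to B
B | 1222[1]1__   read 1 → write 2, move stay, go to B
B | 1222[2]1__   read 2 → write 2, move left, go to D
D | 122[2]21__   read 2 → write 1, move right, go to A
A | 1221[2]1__   read 2 → write 1, move stay, go to D
D | 1221[1]1__   read 1 → write 2, move right, go to A
A | 12212[1]__   read 1 → write 2, move right, go to B
B | 122122[_]_   read _ → write 2, move left, go to C
C | 12212[2]2_   read 2 → write 1, move stay, go to A
A | 12212[1]2_   read 1 → write 2, move right, go to B
B | 122122[2]_   read 2 → write 2, move left, go to D
D | 12212[2]2_   read 2 → write 1, move right, go to A
A | 122121[2]_   read 2 → write 1, move stay, go to D
D | 122121[1]_   read 1 → write 2, move right, go to A
A | 1221212[_]   read _ → write 1, move left, go to H
H | 122121[2]1
The non-blank tape span at halt is 12212121.

12212121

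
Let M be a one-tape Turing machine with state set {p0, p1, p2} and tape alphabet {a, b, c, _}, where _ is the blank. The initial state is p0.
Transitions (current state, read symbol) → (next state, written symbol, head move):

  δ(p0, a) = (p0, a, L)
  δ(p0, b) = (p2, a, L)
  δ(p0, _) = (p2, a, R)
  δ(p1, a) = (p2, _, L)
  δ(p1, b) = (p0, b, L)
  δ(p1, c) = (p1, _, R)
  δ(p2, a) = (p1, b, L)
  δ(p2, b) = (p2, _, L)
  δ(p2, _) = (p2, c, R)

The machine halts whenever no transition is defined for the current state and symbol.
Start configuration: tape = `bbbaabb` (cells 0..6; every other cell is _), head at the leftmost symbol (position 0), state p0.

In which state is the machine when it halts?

p1

state=p0 head=0 tape=__[b]bbaabb   (p0,b)→(p2,a,L)
state=p2 head=-1 tape=_[_]abbaabb   (p2,_)→(p2,c,R)
state=p2 head=0 tape=_c[a]bbaabb   (p2,a)→(p1,b,L)
state=p1 head=-1 tape=_[c]bbbaabb   (p1,c)→(p1,_,R)
state=p1 head=0 tape=__[b]bbaabb   (p1,b)→(p0,b,L)
state=p0 head=-1 tape=_[_]bbbaabb   (p0,_)→(p2,a,R)
state=p2 head=0 tape=_a[b]bbaabb   (p2,b)→(p2,_,L)
state=p2 head=-1 tape=_[a]_bbaabb   (p2,a)→(p1,b,L)
state=p1 head=-2 tape=[_]b_bbaabb
No transition is defined for (p1, _); M halts in state p1.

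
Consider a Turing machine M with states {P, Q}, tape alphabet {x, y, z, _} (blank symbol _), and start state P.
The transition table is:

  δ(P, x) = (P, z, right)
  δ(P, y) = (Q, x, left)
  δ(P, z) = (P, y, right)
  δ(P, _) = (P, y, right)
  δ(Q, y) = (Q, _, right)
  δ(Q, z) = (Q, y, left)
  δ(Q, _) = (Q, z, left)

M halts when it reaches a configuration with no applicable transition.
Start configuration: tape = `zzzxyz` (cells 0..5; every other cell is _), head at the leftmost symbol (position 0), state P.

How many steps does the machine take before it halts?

8

P | [z]zzxyz   read z → write y, move right, go to P
P | y[z]zxyz   read z → write y, move right, go to P
P | yy[z]xyz   read z → write y, move right, go to P
P | yyy[x]yz   read x → write z, move right, go to P
P | yyyz[y]z   read y → write x, move left, go to Q
Q | yyy[z]xz   read z → write y, move left, go to Q
Q | yy[y]yxz   read y → write _, move right, go to Q
Q | yy_[y]xz   read y → write _, move right, go to Q
Q | yy__[x]z
M halts after 8 transitions.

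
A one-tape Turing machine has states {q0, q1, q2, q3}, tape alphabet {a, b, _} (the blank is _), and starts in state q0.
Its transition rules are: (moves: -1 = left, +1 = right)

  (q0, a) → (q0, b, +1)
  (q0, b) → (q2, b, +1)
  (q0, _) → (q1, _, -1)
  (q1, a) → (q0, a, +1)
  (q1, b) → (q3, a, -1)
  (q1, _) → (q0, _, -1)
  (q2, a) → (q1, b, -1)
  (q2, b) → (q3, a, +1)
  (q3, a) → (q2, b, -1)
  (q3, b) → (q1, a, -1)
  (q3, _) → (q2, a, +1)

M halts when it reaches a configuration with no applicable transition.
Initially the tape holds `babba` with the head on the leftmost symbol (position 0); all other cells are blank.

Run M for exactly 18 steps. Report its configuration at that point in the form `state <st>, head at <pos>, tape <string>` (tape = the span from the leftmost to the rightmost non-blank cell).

state q0, head at 4, tape ababbb

state=q0 head=0 tape=_[b]abba   (q0,b)→(q2,b,+1)
state=q2 head=1 tape=_b[a]bba   (q2,a)→(q1,b,-1)
state=q1 head=0 tape=_[b]bbba   (q1,b)→(q3,a,-1)
state=q3 head=-1 tape=[_]abbba   (q3,_)→(q2,a,+1)
state=q2 head=0 tape=a[a]bbba   (q2,a)→(q1,b,-1)
state=q1 head=-1 tape=[a]bbbba   (q1,a)→(q0,a,+1)
state=q0 head=0 tape=a[b]bbba   (q0,b)→(q2,b,+1)
state=q2 head=1 tape=ab[b]bba   (q2,b)→(q3,a,+1)
state=q3 head=2 tape=aba[b]ba   (q3,b)→(q1,a,-1)
state=q1 head=1 tape=ab[a]aba   (q1,a)→(q0,a,+1)
state=q0 head=2 tape=aba[a]ba   (q0,a)→(q0,b,+1)
state=q0 head=3 tape=abab[b]a   (q0,b)→(q2,b,+1)
state=q2 head=4 tape=ababb[a]   (q2,a)→(q1,b,-1)
state=q1 head=3 tape=abab[b]b   (q1,b)→(q3,a,-1)
state=q3 head=2 tape=aba[b]ab   (q3,b)→(q1,a,-1)
state=q1 head=1 tape=ab[a]aab   (q1,a)→(q0,a,+1)
state=q0 head=2 tape=aba[a]ab   (q0,a)→(q0,b,+1)
state=q0 head=3 tape=abab[a]b   (q0,a)→(q0,b,+1)
state=q0 head=4 tape=ababb[b]
After 18 steps: state q0, head at 4, tape ababbb.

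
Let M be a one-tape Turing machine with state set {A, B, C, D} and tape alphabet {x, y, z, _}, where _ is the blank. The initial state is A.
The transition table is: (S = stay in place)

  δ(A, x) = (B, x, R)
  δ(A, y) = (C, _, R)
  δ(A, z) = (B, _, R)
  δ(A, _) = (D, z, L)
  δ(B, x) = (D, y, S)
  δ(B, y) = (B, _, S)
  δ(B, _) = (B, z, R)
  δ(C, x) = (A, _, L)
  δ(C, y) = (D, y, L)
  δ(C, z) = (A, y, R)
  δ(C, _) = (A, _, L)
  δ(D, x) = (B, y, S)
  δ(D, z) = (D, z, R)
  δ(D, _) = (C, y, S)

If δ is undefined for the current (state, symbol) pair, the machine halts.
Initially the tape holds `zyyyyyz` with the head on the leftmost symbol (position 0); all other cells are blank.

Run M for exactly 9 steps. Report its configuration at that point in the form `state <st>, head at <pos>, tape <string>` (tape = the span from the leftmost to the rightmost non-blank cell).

A | [z]yyyyyz   read z → write _, move R, go to B
B | _[y]yyyyz   read y → write _, move S, go to B
B | _[_]yyyyz   read _ → write z, move R, go to B
B | _z[y]yyyz   read y → write _, move S, go to B
B | _z[_]yyyz   read _ → write z, move R, go to B
B | _zz[y]yyz   read y → write _, move S, go to B
B | _zz[_]yyz   read _ → write z, move R, go to B
B | _zzz[y]yz   read y → write _, move S, go to B
B | _zzz[_]yz   read _ → write z, move R, go to B
B | _zzzz[y]z
After 9 steps: state B, head at 5, tape zzzzyz.

state B, head at 5, tape zzzzyz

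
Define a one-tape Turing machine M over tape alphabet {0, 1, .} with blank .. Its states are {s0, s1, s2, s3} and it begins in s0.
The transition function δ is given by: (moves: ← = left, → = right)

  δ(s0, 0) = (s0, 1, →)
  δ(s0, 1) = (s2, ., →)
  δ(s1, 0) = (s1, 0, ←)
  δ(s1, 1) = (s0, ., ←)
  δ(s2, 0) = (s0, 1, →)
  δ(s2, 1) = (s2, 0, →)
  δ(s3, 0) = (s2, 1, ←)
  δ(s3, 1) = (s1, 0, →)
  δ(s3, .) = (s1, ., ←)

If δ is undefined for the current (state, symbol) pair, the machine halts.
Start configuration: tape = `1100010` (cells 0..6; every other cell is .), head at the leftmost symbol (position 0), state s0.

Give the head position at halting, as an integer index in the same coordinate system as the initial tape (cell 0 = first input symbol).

7

s0 | [1]100010.   read 1 → write ., move →, go to s2
s2 | .[1]00010.   read 1 → write 0, move →, go to s2
s2 | .0[0]0010.   read 0 → write 1, move →, go to s0
s0 | .01[0]010.   read 0 → write 1, move →, go to s0
s0 | .011[0]10.   read 0 → write 1, move →, go to s0
s0 | .0111[1]0.   read 1 → write ., move →, go to s2
s2 | .0111.[0].   read 0 → write 1, move →, go to s0
s0 | .0111.1[.]
At halt the head is at cell 7.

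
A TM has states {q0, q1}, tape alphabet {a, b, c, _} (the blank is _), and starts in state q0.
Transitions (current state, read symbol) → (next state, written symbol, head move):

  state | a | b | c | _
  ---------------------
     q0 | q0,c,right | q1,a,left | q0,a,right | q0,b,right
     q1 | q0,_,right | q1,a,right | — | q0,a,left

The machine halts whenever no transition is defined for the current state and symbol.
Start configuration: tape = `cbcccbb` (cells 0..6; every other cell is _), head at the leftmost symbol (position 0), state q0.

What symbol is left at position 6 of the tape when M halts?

a

state=q0 head=0 tape=[c]bcccbb   (q0,c)→(q0,a,right)
state=q0 head=1 tape=a[b]cccbb   (q0,b)→(q1,a,left)
state=q1 head=0 tape=[a]acccbb   (q1,a)→(q0,_,right)
state=q0 head=1 tape=_[a]cccbb   (q0,a)→(q0,c,right)
state=q0 head=2 tape=_c[c]ccbb   (q0,c)→(q0,a,right)
state=q0 head=3 tape=_ca[c]cbb   (q0,c)→(q0,a,right)
state=q0 head=4 tape=_caa[c]bb   (q0,c)→(q0,a,right)
state=q0 head=5 tape=_caaa[b]b   (q0,b)→(q1,a,left)
state=q1 head=4 tape=_caa[a]ab   (q1,a)→(q0,_,right)
state=q0 head=5 tape=_caa_[a]b   (q0,a)→(q0,c,right)
state=q0 head=6 tape=_caa_c[b]   (q0,b)→(q1,a,left)
state=q1 head=5 tape=_caa_[c]a
Cell 6 holds a when M halts.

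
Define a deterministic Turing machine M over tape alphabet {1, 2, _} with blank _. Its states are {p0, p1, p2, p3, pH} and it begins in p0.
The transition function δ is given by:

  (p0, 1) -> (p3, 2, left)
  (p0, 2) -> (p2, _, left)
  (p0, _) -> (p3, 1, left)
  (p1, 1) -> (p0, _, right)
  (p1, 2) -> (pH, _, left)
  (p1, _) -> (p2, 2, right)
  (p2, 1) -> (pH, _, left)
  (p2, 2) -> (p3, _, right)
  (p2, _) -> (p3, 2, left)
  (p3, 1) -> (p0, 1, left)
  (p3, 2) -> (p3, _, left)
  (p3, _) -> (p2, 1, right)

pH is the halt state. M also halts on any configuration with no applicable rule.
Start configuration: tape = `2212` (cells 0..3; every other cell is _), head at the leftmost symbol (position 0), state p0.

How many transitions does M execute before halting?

14

state=p0 head=0 tape=____[2]212   (p0,2)→(p2,_,left)
state=p2 head=-1 tape=___[_]_212   (p2,_)→(p3,2,left)
state=p3 head=-2 tape=__[_]2_212   (p3,_)→(p2,1,right)
state=p2 head=-1 tape=__1[2]_212   (p2,2)→(p3,_,right)
state=p3 head=0 tape=__1_[_]212   (p3,_)→(p2,1,right)
state=p2 head=1 tape=__1_1[2]12   (p2,2)→(p3,_,right)
state=p3 head=2 tape=__1_1_[1]2   (p3,1)→(p0,1,left)
state=p0 head=1 tape=__1_1[_]12   (p0,_)→(p3,1,left)
state=p3 head=0 tape=__1_[1]112   (p3,1)→(p0,1,left)
state=p0 head=-1 tape=__1[_]1112   (p0,_)→(p3,1,left)
state=p3 head=-2 tape=__[1]11112   (p3,1)→(p0,1,left)
state=p0 head=-3 tape=_[_]111112   (p0,_)→(p3,1,left)
state=p3 head=-4 tape=[_]1111112   (p3,_)→(p2,1,right)
state=p2 head=-3 tape=1[1]111112   (p2,1)→(pH,_,left)
state=pH head=-4 tape=[1]_111112
M halts after 14 transitions.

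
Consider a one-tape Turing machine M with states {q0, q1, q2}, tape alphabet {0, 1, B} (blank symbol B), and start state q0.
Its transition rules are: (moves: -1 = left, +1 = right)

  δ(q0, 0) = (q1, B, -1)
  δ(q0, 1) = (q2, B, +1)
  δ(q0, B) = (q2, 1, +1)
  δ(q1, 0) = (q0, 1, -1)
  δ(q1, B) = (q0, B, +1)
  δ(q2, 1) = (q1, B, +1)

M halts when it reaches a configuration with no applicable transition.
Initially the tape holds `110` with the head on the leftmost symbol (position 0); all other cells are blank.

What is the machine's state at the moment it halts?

q0 | [1]10BBB   read 1 → write B, move +1, go to q2
q2 | B[1]0BBB   read 1 → write B, move +1, go to q1
q1 | BB[0]BBB   read 0 → write 1, move -1, go to q0
q0 | B[B]1BBB   read B → write 1, move +1, go to q2
q2 | B1[1]BBB   read 1 → write B, move +1, go to q1
q1 | B1B[B]BB   read B → write B, move +1, go to q0
q0 | B1BB[B]B   read B → write 1, move +1, go to q2
q2 | B1BB1[B]
No transition is defined for (q2, B); M halts in state q2.

q2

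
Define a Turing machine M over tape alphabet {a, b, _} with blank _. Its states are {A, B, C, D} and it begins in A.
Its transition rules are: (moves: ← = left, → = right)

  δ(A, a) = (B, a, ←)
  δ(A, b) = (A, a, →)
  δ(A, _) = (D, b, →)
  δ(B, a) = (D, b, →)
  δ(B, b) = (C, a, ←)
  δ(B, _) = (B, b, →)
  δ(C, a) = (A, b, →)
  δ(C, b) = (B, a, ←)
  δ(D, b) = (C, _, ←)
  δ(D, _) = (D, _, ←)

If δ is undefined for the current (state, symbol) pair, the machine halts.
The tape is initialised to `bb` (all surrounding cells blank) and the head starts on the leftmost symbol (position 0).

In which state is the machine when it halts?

A | [b]b__   read b → write a, move →, go to A
A | a[b]__   read b → write a, move →, go to A
A | aa[_]_   read _ → write b, move →, go to D
D | aab[_]   read _ → write _, move ←, go to D
D | aa[b]_   read b → write _, move ←, go to C
C | a[a]__   read a → write b, move →, go to A
A | ab[_]_   read _ → write b, move →, go to D
D | abb[_]   read _ → write _, move ←, go to D
D | ab[b]_   read b → write _, move ←, go to C
C | a[b]__   read b → write a, move ←, go to B
B | [a]a__   read a → write b, move →, go to D
D | b[a]__
No transition is defined for (D, a); M halts in state D.

D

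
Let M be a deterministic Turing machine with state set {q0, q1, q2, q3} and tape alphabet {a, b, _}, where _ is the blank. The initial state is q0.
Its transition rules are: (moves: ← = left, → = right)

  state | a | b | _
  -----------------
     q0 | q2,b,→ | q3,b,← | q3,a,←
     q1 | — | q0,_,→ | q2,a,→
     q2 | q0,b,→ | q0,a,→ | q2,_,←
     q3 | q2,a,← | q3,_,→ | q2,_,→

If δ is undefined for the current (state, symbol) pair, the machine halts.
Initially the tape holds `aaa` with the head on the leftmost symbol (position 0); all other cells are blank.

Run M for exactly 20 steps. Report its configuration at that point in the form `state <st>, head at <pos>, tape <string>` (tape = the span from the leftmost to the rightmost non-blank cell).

state=q0 head=0 tape=[a]aa__   (q0,a)→(q2,b,→)
state=q2 head=1 tape=b[a]a__   (q2,a)→(q0,b,→)
state=q0 head=2 tape=bb[a]__   (q0,a)→(q2,b,→)
state=q2 head=3 tape=bbb[_]_   (q2,_)→(q2,_,←)
state=q2 head=2 tape=bb[b]__   (q2,b)→(q0,a,→)
state=q0 head=3 tape=bba[_]_   (q0,_)→(q3,a,←)
state=q3 head=2 tape=bb[a]a_   (q3,a)→(q2,a,←)
state=q2 head=1 tape=b[b]aa_   (q2,b)→(q0,a,→)
state=q0 head=2 tape=ba[a]a_   (q0,a)→(q2,b,→)
state=q2 head=3 tape=bab[a]_   (q2,a)→(q0,b,→)
state=q0 head=4 tape=babb[_]   (q0,_)→(q3,a,←)
state=q3 head=3 tape=bab[b]a   (q3,b)→(q3,_,→)
state=q3 head=4 tape=bab_[a]   (q3,a)→(q2,a,←)
state=q2 head=3 tape=bab[_]a   (q2,_)→(q2,_,←)
state=q2 head=2 tape=ba[b]_a   (q2,b)→(q0,a,→)
state=q0 head=3 tape=baa[_]a   (q0,_)→(q3,a,←)
state=q3 head=2 tape=ba[a]aa   (q3,a)→(q2,a,←)
state=q2 head=1 tape=b[a]aaa   (q2,a)→(q0,b,→)
state=q0 head=2 tape=bb[a]aa   (q0,a)→(q2,b,→)
state=q2 head=3 tape=bbb[a]a   (q2,a)→(q0,b,→)
state=q0 head=4 tape=bbbb[a]
After 20 steps: state q0, head at 4, tape bbbba.

state q0, head at 4, tape bbbba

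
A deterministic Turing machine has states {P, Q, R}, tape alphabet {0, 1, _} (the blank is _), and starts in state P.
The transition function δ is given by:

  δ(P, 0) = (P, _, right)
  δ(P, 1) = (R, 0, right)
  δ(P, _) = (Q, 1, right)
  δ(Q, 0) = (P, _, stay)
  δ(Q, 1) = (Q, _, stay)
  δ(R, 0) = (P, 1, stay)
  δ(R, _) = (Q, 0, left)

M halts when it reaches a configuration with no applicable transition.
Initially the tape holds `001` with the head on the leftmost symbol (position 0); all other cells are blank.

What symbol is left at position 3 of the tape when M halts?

P | [0]01__   read 0 → write _, move right, go to P
P | _[0]1__   read 0 → write _, move right, go to P
P | __[1]__   read 1 → write 0, move right, go to R
R | __0[_]_   read _ → write 0, move left, go to Q
Q | __[0]0_   read 0 → write _, move stay, go to P
P | __[_]0_   read _ → write 1, move right, go to Q
Q | __1[0]_   read 0 → write _, move stay, go to P
P | __1[_]_   read _ → write 1, move right, go to Q
Q | __11[_]
Cell 3 holds 1 when M halts.

1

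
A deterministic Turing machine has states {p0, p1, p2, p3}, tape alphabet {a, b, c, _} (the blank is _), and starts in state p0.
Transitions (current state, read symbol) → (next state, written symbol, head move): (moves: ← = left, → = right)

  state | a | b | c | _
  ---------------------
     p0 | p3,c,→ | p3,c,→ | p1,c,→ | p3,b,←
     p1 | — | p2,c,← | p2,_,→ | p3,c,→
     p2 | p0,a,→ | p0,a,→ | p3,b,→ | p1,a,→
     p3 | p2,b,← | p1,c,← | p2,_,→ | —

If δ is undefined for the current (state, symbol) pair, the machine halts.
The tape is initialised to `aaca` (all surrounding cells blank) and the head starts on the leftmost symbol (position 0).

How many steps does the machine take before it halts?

21

state=p0 head=0 tape=_[a]aca____   (p0,a)→(p3,c,→)
state=p3 head=1 tape=_c[a]ca____   (p3,a)→(p2,b,←)
state=p2 head=0 tape=_[c]bca____   (p2,c)→(p3,b,→)
state=p3 head=1 tape=_b[b]ca____   (p3,b)→(p1,c,←)
state=p1 head=0 tape=_[b]cca____   (p1,b)→(p2,c,←)
state=p2 head=-1 tape=[_]ccca____   (p2,_)→(p1,a,→)
state=p1 head=0 tape=a[c]cca____   (p1,c)→(p2,_,→)
state=p2 head=1 tape=a_[c]ca____   (p2,c)→(p3,b,→)
state=p3 head=2 tape=a_b[c]a____   (p3,c)→(p2,_,→)
state=p2 head=3 tape=a_b_[a]____   (p2,a)→(p0,a,→)
state=p0 head=4 tape=a_b_a[_]___   (p0,_)→(p3,b,←)
state=p3 head=3 tape=a_b_[a]b___   (p3,a)→(p2,b,←)
state=p2 head=2 tape=a_b[_]bb___   (p2,_)→(p1,a,→)
state=p1 head=3 tape=a_ba[b]b___   (p1,b)→(p2,c,←)
state=p2 head=2 tape=a_b[a]cb___   (p2,a)→(p0,a,→)
state=p0 head=3 tape=a_ba[c]b___   (p0,c)→(p1,c,→)
state=p1 head=4 tape=a_bac[b]___   (p1,b)→(p2,c,←)
state=p2 head=3 tape=a_ba[c]c___   (p2,c)→(p3,b,→)
state=p3 head=4 tape=a_bab[c]___   (p3,c)→(p2,_,→)
state=p2 head=5 tape=a_bab_[_]__   (p2,_)→(p1,a,→)
state=p1 head=6 tape=a_bab_a[_]_   (p1,_)→(p3,c,→)
state=p3 head=7 tape=a_bab_ac[_]
M halts after 21 transitions.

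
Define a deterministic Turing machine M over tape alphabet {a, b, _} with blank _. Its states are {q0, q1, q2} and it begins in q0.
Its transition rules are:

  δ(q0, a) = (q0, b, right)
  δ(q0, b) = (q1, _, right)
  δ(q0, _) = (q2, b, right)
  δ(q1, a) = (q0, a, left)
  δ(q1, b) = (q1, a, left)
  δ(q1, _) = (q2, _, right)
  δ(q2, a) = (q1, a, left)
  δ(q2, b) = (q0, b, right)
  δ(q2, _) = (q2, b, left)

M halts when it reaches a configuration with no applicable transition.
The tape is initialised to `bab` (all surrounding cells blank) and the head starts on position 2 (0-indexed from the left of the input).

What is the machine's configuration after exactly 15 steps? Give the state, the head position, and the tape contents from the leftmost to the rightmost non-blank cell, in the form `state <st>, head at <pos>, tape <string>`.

q0 | _ba[b]__   read b → write _, move right, go to q1
q1 | _ba_[_]_   read _ → write _, move right, go to q2
q2 | _ba__[_]   read _ → write b, move left, go to q2
q2 | _ba_[_]b   read _ → write b, move left, go to q2
q2 | _ba[_]bb   read _ → write b, move left, go to q2
q2 | _b[a]bbb   read a → write a, move left, go to q1
q1 | _[b]abbb   read b → write a, move left, go to q1
q1 | [_]aabbb   read _ → write _, move right, go to q2
q2 | _[a]abbb   read a → write a, move left, go to q1
q1 | [_]aabbb   read _ → write _, move right, go to q2
q2 | _[a]abbb   read a → write a, move left, go to q1
q1 | [_]aabbb   read _ → write _, move right, go to q2
q2 | _[a]abbb   read a → write a, move left, go to q1
q1 | [_]aabbb   read _ → write _, move right, go to q2
q2 | _[a]abbb   read a → write a, move left, go to q1
q1 | [_]aabbb
After 15 steps: state q1, head at -1, tape aabbb.

state q1, head at -1, tape aabbb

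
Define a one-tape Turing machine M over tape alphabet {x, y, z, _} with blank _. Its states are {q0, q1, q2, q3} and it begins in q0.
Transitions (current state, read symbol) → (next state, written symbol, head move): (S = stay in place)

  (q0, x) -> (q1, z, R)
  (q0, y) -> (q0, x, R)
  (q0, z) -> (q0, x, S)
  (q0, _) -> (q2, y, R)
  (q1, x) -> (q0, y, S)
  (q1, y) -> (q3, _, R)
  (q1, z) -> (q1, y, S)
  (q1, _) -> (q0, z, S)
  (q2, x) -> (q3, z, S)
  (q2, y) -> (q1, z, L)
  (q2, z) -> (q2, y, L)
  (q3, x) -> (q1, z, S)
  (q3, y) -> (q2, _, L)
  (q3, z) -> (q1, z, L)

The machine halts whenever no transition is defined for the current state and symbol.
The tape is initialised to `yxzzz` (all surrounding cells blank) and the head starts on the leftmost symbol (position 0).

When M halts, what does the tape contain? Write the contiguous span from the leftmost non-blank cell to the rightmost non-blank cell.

xzzz

state=q0 head=0 tape=[y]xzzz_   (q0,y)→(q0,x,R)
state=q0 head=1 tape=x[x]zzz_   (q0,x)→(q1,z,R)
state=q1 head=2 tape=xz[z]zz_   (q1,z)→(q1,y,S)
state=q1 head=2 tape=xz[y]zz_   (q1,y)→(q3,_,R)
state=q3 head=3 tape=xz_[z]z_   (q3,z)→(q1,z,L)
state=q1 head=2 tape=xz[_]zz_   (q1,_)→(q0,z,S)
state=q0 head=2 tape=xz[z]zz_   (q0,z)→(q0,x,S)
state=q0 head=2 tape=xz[x]zz_   (q0,x)→(q1,z,R)
state=q1 head=3 tape=xzz[z]z_   (q1,z)→(q1,y,S)
state=q1 head=3 tape=xzz[y]z_   (q1,y)→(q3,_,R)
state=q3 head=4 tape=xzz_[z]_   (q3,z)→(q1,z,L)
state=q1 head=3 tape=xzz[_]z_   (q1,_)→(q0,z,S)
state=q0 head=3 tape=xzz[z]z_   (q0,z)→(q0,x,S)
state=q0 head=3 tape=xzz[x]z_   (q0,x)→(q1,z,R)
state=q1 head=4 tape=xzzz[z]_   (q1,z)→(q1,y,S)
state=q1 head=4 tape=xzzz[y]_   (q1,y)→(q3,_,R)
state=q3 head=5 tape=xzzz_[_]
The non-blank tape span at halt is xzzz.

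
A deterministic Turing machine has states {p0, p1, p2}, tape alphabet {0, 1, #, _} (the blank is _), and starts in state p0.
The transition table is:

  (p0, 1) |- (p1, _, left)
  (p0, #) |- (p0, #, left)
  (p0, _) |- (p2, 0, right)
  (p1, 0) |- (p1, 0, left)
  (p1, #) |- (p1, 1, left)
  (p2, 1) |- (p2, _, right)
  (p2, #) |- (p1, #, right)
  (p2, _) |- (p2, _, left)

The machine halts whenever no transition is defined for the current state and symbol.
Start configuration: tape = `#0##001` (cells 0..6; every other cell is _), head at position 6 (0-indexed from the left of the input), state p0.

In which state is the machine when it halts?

p1

state=p0 head=6 tape=_#0##00[1]   (p0,1)→(p1,_,left)
state=p1 head=5 tape=_#0##0[0]_   (p1,0)→(p1,0,left)
state=p1 head=4 tape=_#0##[0]0_   (p1,0)→(p1,0,left)
state=p1 head=3 tape=_#0#[#]00_   (p1,#)→(p1,1,left)
state=p1 head=2 tape=_#0[#]100_   (p1,#)→(p1,1,left)
state=p1 head=1 tape=_#[0]1100_   (p1,0)→(p1,0,left)
state=p1 head=0 tape=_[#]01100_   (p1,#)→(p1,1,left)
state=p1 head=-1 tape=[_]101100_
No transition is defined for (p1, _); M halts in state p1.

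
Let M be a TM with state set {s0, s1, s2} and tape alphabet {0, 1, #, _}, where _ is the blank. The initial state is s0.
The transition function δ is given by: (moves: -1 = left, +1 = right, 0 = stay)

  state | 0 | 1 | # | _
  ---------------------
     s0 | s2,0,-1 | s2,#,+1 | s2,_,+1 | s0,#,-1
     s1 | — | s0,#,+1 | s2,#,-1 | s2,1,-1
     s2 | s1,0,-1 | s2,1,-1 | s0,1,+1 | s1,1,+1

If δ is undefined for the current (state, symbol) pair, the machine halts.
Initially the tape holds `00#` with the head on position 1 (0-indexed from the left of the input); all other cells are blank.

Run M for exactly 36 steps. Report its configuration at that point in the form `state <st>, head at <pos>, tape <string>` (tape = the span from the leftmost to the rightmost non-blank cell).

state s0, head at -1, tape 111100#

s0 | ____0[0]#   read 0 → write 0, move -1, go to s2
s2 | ____[0]0#   read 0 → write 0, move -1, go to s1
s1 | ___[_]00#   read _ → write 1, move -1, go to s2
s2 | __[_]100#   read _ → write 1, move +1, go to s1
s1 | __1[1]00#   read 1 → write #, move +1, go to s0
s0 | __1#[0]0#   read 0 → write 0, move -1, go to s2
s2 | __1[#]00#   read # → write 1, move +1, go to s0
s0 | __11[0]0#   read 0 → write 0, move -1, go to s2
s2 | __1[1]00#   read 1 → write 1, move -1, go to s2
s2 | __[1]100#   read 1 → write 1, move -1, go to s2
s2 | _[_]1100#   read _ → write 1, move +1, go to s1
s1 | _1[1]100#   read 1 → write #, move +1, go to s0
s0 | _1#[1]00#   read 1 → write #, move +1, go to s2
s2 | _1##[0]0#   read 0 → write 0, move -1, go to s1
s1 | _1#[#]00#   read # → write #, move -1, go to s2
s2 | _1[#]#00#   read # → write 1, move +1, go to s0
s0 | _11[#]00#   read # → write _, move +1, go to s2
s2 | _11_[0]0#   read 0 → write 0, move -1, go to s1
s1 | _11[_]00#   read _ → write 1, move -1, go to s2
s2 | _1[1]100#   read 1 → write 1, move -1, go to s2
s2 | _[1]1100#   read 1 → write 1, move -1, go to s2
s2 | [_]11100#   read _ → write 1, move +1, go to s1
s1 | 1[1]1100#   read 1 → write #, move +1, go to s0
s0 | 1#[1]100#   read 1 → write #, move +1, go to s2
s2 | 1##[1]00#   read 1 → write 1, move -1, go to s2
s2 | 1#[#]100#   read # → write 1, move +1, go to s0
s0 | 1#1[1]00#   read 1 → write #, move +1, go to s2
s2 | 1#1#[0]0#   read 0 → write 0, move -1, go to s1
s1 | 1#1[#]00#   read # → write #, move -1, go to s2
s2 | 1#[1]#00#   read 1 → write 1, move -1, go to s2
s2 | 1[#]1#00#   read # → write 1, move +1, go to s0
s0 | 11[1]#00#   read 1 → write #, move +1, go to s2
s2 | 11#[#]00#   read # → write 1, move +1, go to s0
s0 | 11#1[0]0#   read 0 → write 0, move -1, go to s2
s2 | 11#[1]00#   read 1 → write 1, move -1, go to s2
s2 | 11[#]100#   read # → write 1, move +1, go to s0
s0 | 111[1]00#
After 36 steps: state s0, head at -1, tape 111100#.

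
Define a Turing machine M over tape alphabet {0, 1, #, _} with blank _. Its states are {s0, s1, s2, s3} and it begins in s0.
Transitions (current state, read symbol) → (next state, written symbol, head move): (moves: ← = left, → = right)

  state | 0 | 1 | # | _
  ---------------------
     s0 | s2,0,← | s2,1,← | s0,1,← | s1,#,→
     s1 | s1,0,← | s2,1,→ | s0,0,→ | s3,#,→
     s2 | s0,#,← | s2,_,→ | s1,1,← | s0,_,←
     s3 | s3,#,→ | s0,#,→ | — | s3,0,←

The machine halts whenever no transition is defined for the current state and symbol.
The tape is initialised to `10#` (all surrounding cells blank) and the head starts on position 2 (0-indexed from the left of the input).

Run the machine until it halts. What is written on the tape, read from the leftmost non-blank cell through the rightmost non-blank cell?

state=s0 head=2 tape=_10[#]__   (s0,#)→(s0,1,←)
state=s0 head=1 tape=_1[0]1__   (s0,0)→(s2,0,←)
state=s2 head=0 tape=_[1]01__   (s2,1)→(s2,_,→)
state=s2 head=1 tape=__[0]1__   (s2,0)→(s0,#,←)
state=s0 head=0 tape=_[_]#1__   (s0,_)→(s1,#,→)
state=s1 head=1 tape=_#[#]1__   (s1,#)→(s0,0,→)
state=s0 head=2 tape=_#0[1]__   (s0,1)→(s2,1,←)
state=s2 head=1 tape=_#[0]1__   (s2,0)→(s0,#,←)
state=s0 head=0 tape=_[#]#1__   (s0,#)→(s0,1,←)
state=s0 head=-1 tape=[_]1#1__   (s0,_)→(s1,#,→)
state=s1 head=0 tape=#[1]#1__   (s1,1)→(s2,1,→)
state=s2 head=1 tape=#1[#]1__   (s2,#)→(s1,1,←)
state=s1 head=0 tape=#[1]11__   (s1,1)→(s2,1,→)
state=s2 head=1 tape=#1[1]1__   (s2,1)→(s2,_,→)
state=s2 head=2 tape=#1_[1]__   (s2,1)→(s2,_,→)
state=s2 head=3 tape=#1__[_]_   (s2,_)→(s0,_,←)
state=s0 head=2 tape=#1_[_]__   (s0,_)→(s1,#,→)
state=s1 head=3 tape=#1_#[_]_   (s1,_)→(s3,#,→)
state=s3 head=4 tape=#1_##[_]   (s3,_)→(s3,0,←)
state=s3 head=3 tape=#1_#[#]0
The non-blank tape span at halt is #1_##0.

#1_##0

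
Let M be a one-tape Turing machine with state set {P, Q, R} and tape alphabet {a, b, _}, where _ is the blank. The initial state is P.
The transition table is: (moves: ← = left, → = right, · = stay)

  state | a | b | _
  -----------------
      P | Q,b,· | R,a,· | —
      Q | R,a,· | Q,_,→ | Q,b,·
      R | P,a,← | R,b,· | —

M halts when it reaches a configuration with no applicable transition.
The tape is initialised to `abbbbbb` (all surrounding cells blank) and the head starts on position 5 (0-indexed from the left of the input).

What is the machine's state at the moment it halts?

P | abbbb[b]b   read b → write a, move ·, go to R
R | abbbb[a]b   read a → write a, move ←, go to P
P | abbb[b]ab   read b → write a, move ·, go to R
R | abbb[a]ab   read a → write a, move ←, go to P
P | abb[b]aab   read b → write a, move ·, go to R
R | abb[a]aab   read a → write a, move ←, go to P
P | ab[b]aaab   read b → write a, move ·, go to R
R | ab[a]aaab   read a → write a, move ←, go to P
P | a[b]aaaab   read b → write a, move ·, go to R
R | a[a]aaaab   read a → write a, move ←, go to P
P | [a]aaaaab   read a → write b, move ·, go to Q
Q | [b]aaaaab   read b → write _, move →, go to Q
Q | _[a]aaaab   read a → write a, move ·, go to R
R | _[a]aaaab   read a → write a, move ←, go to P
P | [_]aaaaab
No transition is defined for (P, _); M halts in state P.

P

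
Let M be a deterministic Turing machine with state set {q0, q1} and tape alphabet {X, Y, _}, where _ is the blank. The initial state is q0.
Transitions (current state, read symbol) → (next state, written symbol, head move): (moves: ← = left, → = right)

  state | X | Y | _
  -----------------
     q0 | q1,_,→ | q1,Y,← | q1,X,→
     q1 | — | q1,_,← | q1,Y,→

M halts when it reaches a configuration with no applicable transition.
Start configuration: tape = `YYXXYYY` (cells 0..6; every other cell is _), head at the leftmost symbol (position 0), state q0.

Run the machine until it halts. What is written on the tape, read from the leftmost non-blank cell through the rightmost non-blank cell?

state=q0 head=0 tape=___[Y]YXXYYY   (q0,Y)→(q1,Y,←)
state=q1 head=-1 tape=__[_]YYXXYYY   (q1,_)→(q1,Y,→)
state=q1 head=0 tape=__Y[Y]YXXYYY   (q1,Y)→(q1,_,←)
state=q1 head=-1 tape=__[Y]_YXXYYY   (q1,Y)→(q1,_,←)
state=q1 head=-2 tape=_[_]__YXXYYY   (q1,_)→(q1,Y,→)
state=q1 head=-1 tape=_Y[_]_YXXYYY   (q1,_)→(q1,Y,→)
state=q1 head=0 tape=_YY[_]YXXYYY   (q1,_)→(q1,Y,→)
state=q1 head=1 tape=_YYY[Y]XXYYY   (q1,Y)→(q1,_,←)
state=q1 head=0 tape=_YY[Y]_XXYYY   (q1,Y)→(q1,_,←)
state=q1 head=-1 tape=_Y[Y]__XXYYY   (q1,Y)→(q1,_,←)
state=q1 head=-2 tape=_[Y]___XXYYY   (q1,Y)→(q1,_,←)
state=q1 head=-3 tape=[_]____XXYYY   (q1,_)→(q1,Y,→)
state=q1 head=-2 tape=Y[_]___XXYYY   (q1,_)→(q1,Y,→)
state=q1 head=-1 tape=YY[_]__XXYYY   (q1,_)→(q1,Y,→)
state=q1 head=0 tape=YYY[_]_XXYYY   (q1,_)→(q1,Y,→)
state=q1 head=1 tape=YYYY[_]XXYYY   (q1,_)→(q1,Y,→)
state=q1 head=2 tape=YYYYY[X]XYYY
The non-blank tape span at halt is YYYYYXXYYY.

YYYYYXXYYY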